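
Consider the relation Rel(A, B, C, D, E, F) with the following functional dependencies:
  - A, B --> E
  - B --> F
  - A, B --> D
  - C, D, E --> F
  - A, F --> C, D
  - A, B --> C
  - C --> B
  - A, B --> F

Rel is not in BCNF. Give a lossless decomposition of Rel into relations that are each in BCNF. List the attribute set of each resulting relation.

{A, C, D, E}; {B, C}; {B, F}

Candidate keys of the original relation: {A, B}, {A, C}, {A, F}.
In {A, B, C, D, E, F}, {B} is not a superkey ({B}⁺ restricted to this set is {B, F}), so split on B --> F into {B, F} and {A, B, C, D, E}.
{B, F} has no BCNF violation.
In {A, B, C, D, E}, {C, D, E} is not a superkey ({C, D, E}⁺ restricted to this set is {B, C, D, E}), so split on C, D, E --> B into {B, C, D, E} and {A, C, D, E}.
In {B, C, D, E}, {C} is not a superkey ({C}⁺ restricted to this set is {B, C}), so split on C --> B into {B, C} and {C, D, E}.
{B, C} has no BCNF violation.
{C, D, E} has no BCNF violation.
{A, C, D, E} has no BCNF violation.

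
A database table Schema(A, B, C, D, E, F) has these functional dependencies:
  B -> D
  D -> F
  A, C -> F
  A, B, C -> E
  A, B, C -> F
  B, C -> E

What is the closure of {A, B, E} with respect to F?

Start with {A, B, E}.
B -> D applies; add {D} → now {A, B, D, E}.
D -> F applies; add {F} → now {A, B, D, E, F}.
No further FD applies.

{A, B, D, E, F}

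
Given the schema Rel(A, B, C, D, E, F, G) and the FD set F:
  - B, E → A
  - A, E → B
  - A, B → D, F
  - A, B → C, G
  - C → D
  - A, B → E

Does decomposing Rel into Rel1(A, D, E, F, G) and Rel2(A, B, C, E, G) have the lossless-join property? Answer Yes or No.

Yes

Common attributes: {A, E, G}; their closure is {A, B, C, D, E, F, G}.
Since Rel1 ⊆ {A, B, C, D, E, F, G}, the intersection is a superkey of Rel1; the decomposition is lossless.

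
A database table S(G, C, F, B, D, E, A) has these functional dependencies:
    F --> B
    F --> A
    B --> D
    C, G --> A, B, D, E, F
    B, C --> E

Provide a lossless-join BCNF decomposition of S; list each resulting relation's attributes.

Candidate key of the original relation: {C, G}.
In {A, B, C, D, E, F, G}, {F} is not a superkey ({F}⁺ restricted to this set is {A, B, D, F}), so split on F --> A, B, D into {A, B, D, F} and {C, E, F, G}.
In {A, B, D, F}, {B} is not a superkey ({B}⁺ restricted to this set is {B, D}), so split on B --> D into {B, D} and {A, B, F}.
{B, D} is in BCNF.
{A, B, F} is in BCNF.
In {C, E, F, G}, {C, F} is not a superkey ({C, F}⁺ restricted to this set is {C, E, F}), so split on C, F --> E into {C, E, F} and {C, F, G}.
{C, E, F} is in BCNF.
{C, F, G} is in BCNF.

{A, B, F}; {B, D}; {C, E, F}; {C, F, G}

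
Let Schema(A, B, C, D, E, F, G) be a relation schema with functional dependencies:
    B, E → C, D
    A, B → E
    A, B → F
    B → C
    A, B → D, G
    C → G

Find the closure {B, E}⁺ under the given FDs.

{B, C, D, E, G}

Start with {B, E}.
B, E → C, D applies; add {C, D} → now {B, C, D, E}.
C → G applies; add {G} → now {B, C, D, E, G}.
No further FD applies.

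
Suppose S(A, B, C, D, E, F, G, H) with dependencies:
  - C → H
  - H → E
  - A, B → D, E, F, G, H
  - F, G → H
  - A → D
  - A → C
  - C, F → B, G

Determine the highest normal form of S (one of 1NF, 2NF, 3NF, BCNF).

1NF

Candidate keys: {A, B}, {A, F}. Prime attributes: {A, B, F}.
C → H breaks BCNF: {C}⁺ = {C, E, H}, so {C} is not a superkey.
C → H has non-prime {H} on the right and a non-superkey on the left, so 3NF fails.
Since {A} ⊂ {A, B} and {A}⁺ ⊇ {C, D, E, H} with {C, D, E, H} non-prime, there is a partial dependency; 2NF fails.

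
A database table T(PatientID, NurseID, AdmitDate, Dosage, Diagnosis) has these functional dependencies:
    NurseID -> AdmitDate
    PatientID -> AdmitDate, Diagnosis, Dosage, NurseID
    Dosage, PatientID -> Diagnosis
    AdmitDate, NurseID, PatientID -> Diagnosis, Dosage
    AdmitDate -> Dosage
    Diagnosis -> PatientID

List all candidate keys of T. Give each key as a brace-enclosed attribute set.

Closure of {Diagnosis} is {AdmitDate, Diagnosis, Dosage, NurseID, PatientID}, the whole schema; {Diagnosis} is a candidate key.
Closure of {PatientID} is {AdmitDate, Diagnosis, Dosage, NurseID, PatientID}, the whole schema; {PatientID} is a candidate key.
No proper subset of any of these is a key, and no other minimal superkey exists.

{Diagnosis}, {PatientID}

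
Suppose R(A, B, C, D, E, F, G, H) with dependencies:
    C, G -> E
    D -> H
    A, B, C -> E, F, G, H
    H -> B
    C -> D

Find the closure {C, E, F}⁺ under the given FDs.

Start with {C, E, F}.
C -> D applies; add {D} → now {C, D, E, F}.
D -> H applies; add {H} → now {C, D, E, F, H}.
H -> B applies; add {B} → now {B, C, D, E, F, H}.
No further FD applies.

{B, C, D, E, F, H}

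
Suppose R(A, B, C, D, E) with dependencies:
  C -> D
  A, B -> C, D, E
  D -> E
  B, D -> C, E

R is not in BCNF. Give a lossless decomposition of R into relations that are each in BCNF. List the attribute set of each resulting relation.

Candidate key of the original relation: {A, B}.
In {A, B, C, D, E}, {C} is not a superkey ({C}⁺ restricted to this set is {C, D, E}), so split on C -> D, E into {C, D, E} and {A, B, C}.
In {C, D, E}, {D} is not a superkey ({D}⁺ restricted to this set is {D, E}), so split on D -> E into {D, E} and {C, D}.
{D, E}: every determinant is a superkey — BCNF.
{C, D}: every determinant is a superkey — BCNF.
{A, B, C}: every determinant is a superkey — BCNF.

{A, B, C}; {C, D}; {D, E}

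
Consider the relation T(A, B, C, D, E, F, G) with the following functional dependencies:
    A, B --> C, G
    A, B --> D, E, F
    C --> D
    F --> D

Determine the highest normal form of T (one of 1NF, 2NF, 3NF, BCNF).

Candidate key: {A, B}. Prime attributes: {A, B}.
For C --> D we have {C}⁺ = {C, D}; {C} is not a superkey, so BCNF fails.
C --> D has non-prime {D} on the right and a non-superkey on the left, so 3NF fails.
Checking every proper subset of each key, none determines a non-prime attribute — 2NF is satisfied.

2NF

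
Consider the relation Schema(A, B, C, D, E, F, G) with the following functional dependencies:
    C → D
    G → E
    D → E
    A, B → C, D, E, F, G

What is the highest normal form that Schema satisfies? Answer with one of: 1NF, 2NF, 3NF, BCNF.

2NF

Candidate key: {A, B}. Prime attributes: {A, B}.
For C → D we have {C}⁺ = {C, D, E}; {C} is not a superkey, so BCNF fails.
C → D determines the non-prime attribute {D} from a non-superkey — 3NF is violated.
No non-prime attribute depends on a proper subset of any candidate key, so 2NF holds.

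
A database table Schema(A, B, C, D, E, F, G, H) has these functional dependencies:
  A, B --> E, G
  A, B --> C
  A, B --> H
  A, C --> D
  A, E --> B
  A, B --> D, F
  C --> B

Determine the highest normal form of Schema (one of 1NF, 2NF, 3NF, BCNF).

3NF

Candidate keys: {A, B}, {A, C}, {A, E}. Prime attributes: {A, B, C, E}.
C --> B: {C}⁺ = {B, C}, which is not all of the attributes, so the left side is not a superkey — BCNF is violated.
But every attribute on its right side ({B}) is prime, and the same holds for every other non-superkey FD, so 3NF still holds.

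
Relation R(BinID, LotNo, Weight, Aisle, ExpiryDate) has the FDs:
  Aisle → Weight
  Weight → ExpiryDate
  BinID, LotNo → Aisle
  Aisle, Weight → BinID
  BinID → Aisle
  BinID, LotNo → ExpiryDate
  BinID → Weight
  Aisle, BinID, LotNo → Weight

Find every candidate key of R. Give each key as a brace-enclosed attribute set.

No FD produces {LotNo}, so it must be in every candidate key.
Closure of {Aisle, LotNo} is {Aisle, BinID, ExpiryDate, LotNo, Weight}, the whole schema; {Aisle, LotNo} is a candidate key.
Closure of {BinID, LotNo} is {Aisle, BinID, ExpiryDate, LotNo, Weight}, the whole schema; {BinID, LotNo} is a candidate key.
Any other superkey properly contains one of these, so there are no further candidate keys.

{Aisle, LotNo}, {BinID, LotNo}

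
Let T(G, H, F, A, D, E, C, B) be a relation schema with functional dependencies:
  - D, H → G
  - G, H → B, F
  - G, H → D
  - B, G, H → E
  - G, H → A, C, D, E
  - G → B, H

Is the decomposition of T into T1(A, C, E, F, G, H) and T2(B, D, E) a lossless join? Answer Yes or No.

Common attributes: {E}; their closure is {E}.
T1 ⊄ {E} and T2 ⊄ {E}, so the split is lossy.

No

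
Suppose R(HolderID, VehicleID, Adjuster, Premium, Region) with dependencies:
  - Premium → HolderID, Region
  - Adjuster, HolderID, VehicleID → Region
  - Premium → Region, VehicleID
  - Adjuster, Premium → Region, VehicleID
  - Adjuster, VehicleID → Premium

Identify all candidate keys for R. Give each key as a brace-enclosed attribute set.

{Adjuster, Premium}, {Adjuster, VehicleID}

{Adjuster} never appears on the right of any FD, so every key must include it.
Closure of {Adjuster, Premium} is {Adjuster, HolderID, Premium, Region, VehicleID}, the whole schema; {Adjuster, Premium} is a candidate key.
Closure of {Adjuster, VehicleID} is {Adjuster, HolderID, Premium, Region, VehicleID}, the whole schema; {Adjuster, VehicleID} is a candidate key.
These are minimal and exhaustive — every other superkey contains one of them.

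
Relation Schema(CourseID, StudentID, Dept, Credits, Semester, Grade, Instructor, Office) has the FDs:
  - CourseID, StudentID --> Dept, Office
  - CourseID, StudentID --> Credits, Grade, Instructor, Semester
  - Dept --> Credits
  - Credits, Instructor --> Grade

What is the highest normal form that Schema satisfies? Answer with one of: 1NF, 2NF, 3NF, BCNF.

2NF

Candidate key: {CourseID, StudentID}. Prime attributes: {CourseID, StudentID}.
Dept --> Credits: {Dept}⁺ = {Credits, Dept}, which is not all of the attributes, so the left side is not a superkey — BCNF is violated.
Dept --> Credits has non-prime {Credits} on the right and a non-superkey on the left, so 3NF fails.
Checking every proper subset of each key, none determines a non-prime attribute — 2NF is satisfied.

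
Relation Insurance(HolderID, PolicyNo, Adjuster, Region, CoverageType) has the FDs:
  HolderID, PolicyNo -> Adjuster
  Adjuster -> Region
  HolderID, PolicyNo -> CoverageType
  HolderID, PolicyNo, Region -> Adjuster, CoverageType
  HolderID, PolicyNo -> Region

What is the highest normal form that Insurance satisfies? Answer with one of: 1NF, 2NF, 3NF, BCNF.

2NF

Candidate key: {HolderID, PolicyNo}. Prime attributes: {HolderID, PolicyNo}.
Adjuster -> Region: {Adjuster}⁺ = {Adjuster, Region}, which is not all of the attributes, so the left side is not a superkey — BCNF is violated.
Because {Region} is non-prime and the left side of Adjuster -> Region is not a superkey, the relation is not in 3NF.
No non-prime attribute depends on a proper subset of any candidate key, so 2NF holds.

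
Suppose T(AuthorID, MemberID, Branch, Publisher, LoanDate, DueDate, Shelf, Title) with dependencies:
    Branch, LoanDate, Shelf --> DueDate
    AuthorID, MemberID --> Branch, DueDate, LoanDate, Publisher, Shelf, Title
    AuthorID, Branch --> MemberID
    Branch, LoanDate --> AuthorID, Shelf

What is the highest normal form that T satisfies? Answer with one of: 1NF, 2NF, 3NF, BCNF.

Candidate keys: {AuthorID, Branch}, {AuthorID, MemberID}, {Branch, LoanDate}. Prime attributes: {AuthorID, Branch, LoanDate, MemberID}.
The left-hand side of every FD is a superkey, so BCNF is satisfied.

BCNF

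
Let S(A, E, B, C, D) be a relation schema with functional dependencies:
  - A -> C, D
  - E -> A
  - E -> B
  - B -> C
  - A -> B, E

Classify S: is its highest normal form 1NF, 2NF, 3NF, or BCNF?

2NF

Candidate keys: {A}, {E}. Prime attributes: {A, E}.
For B -> C we have {B}⁺ = {B, C}; {B} is not a superkey, so BCNF fails.
B -> C has non-prime {C} on the right and a non-superkey on the left, so 3NF fails.
With only single-attribute keys there can be no partial dependency, so 2NF holds.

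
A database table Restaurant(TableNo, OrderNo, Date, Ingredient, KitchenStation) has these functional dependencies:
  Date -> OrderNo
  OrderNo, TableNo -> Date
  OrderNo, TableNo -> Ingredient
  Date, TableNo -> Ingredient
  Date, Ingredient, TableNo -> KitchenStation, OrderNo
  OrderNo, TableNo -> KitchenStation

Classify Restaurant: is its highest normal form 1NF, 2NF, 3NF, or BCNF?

Candidate keys: {Date, TableNo}, {OrderNo, TableNo}. Prime attributes: {Date, OrderNo, TableNo}.
Date -> OrderNo breaks BCNF: {Date}⁺ = {Date, OrderNo}, so {Date} is not a superkey.
Since {OrderNo} ⊆ prime attributes and every other non-superkey FD also has a prime right side, the schema is in 3NF.

3NF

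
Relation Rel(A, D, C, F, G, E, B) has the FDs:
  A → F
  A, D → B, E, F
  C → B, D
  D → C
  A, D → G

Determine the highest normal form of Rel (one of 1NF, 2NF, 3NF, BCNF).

Candidate keys: {A, C}, {A, D}. Prime attributes: {A, C, D}.
For A → F we have {A}⁺ = {A, F}; {A} is not a superkey, so BCNF fails.
A → F has non-prime {F} on the right and a non-superkey on the left, so 3NF fails.
The proper key subset {A} of {A, C} determines non-prime {F}, so the relation is not even in 2NF.

1NF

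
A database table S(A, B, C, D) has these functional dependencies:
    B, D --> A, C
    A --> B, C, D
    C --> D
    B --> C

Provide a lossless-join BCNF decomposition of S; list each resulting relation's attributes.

{A, B, C}; {C, D}

Candidate keys of the original relation: {A}, {B}.
In {A, B, C, D}, {C} is not a superkey ({C}⁺ restricted to this set is {C, D}), so split on C --> D into {C, D} and {A, B, C}.
{C, D} has no BCNF violation.
{A, B, C} has no BCNF violation.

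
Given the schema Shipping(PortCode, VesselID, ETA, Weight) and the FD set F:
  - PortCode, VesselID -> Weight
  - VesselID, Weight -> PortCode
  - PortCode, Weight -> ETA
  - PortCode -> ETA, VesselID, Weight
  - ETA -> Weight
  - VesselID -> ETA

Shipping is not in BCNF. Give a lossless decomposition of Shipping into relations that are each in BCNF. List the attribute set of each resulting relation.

Candidate keys of the original relation: {PortCode}, {VesselID}.
{ETA, PortCode, VesselID, Weight}: {ETA} determines {ETA, Weight} here but is not a superkey — split on ETA -> Weight, giving {ETA, Weight} and {ETA, PortCode, VesselID}.
{ETA, Weight} has no BCNF violation.
{ETA, PortCode, VesselID} has no BCNF violation.

{ETA, PortCode, VesselID}; {ETA, Weight}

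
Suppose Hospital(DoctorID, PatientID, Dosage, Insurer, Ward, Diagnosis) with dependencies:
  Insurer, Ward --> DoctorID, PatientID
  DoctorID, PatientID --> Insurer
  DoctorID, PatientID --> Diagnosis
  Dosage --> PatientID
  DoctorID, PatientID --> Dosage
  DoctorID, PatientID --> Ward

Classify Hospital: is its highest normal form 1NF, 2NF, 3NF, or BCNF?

3NF

Candidate keys: {DoctorID, Dosage}, {DoctorID, PatientID}, {Insurer, Ward}. Prime attributes: {DoctorID, Dosage, Insurer, PatientID, Ward}.
Dosage --> PatientID: {Dosage}⁺ = {Dosage, PatientID}, which is not all of the attributes, so the left side is not a superkey — BCNF is violated.
Its right-hand attributes {PatientID} are all prime, as are those of every other non-superkey FD — the relation is in 3NF.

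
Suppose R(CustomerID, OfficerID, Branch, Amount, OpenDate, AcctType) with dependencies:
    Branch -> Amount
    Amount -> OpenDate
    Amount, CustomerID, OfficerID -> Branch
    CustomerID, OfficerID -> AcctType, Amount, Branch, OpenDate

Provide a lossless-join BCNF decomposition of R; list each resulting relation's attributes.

Candidate key of the original relation: {CustomerID, OfficerID}.
In {AcctType, Amount, Branch, CustomerID, OfficerID, OpenDate}, {Branch} is not a superkey ({Branch}⁺ restricted to this set is {Amount, Branch, OpenDate}), so split on Branch -> Amount, OpenDate into {Amount, Branch, OpenDate} and {AcctType, Branch, CustomerID, OfficerID}.
In {Amount, Branch, OpenDate}, {Amount} is not a superkey ({Amount}⁺ restricted to this set is {Amount, OpenDate}), so split on Amount -> OpenDate into {Amount, OpenDate} and {Amount, Branch}.
{Amount, OpenDate}: every determinant is a superkey — BCNF.
{Amount, Branch}: every determinant is a superkey — BCNF.
{AcctType, Branch, CustomerID, OfficerID}: every determinant is a superkey — BCNF.

{AcctType, Branch, CustomerID, OfficerID}; {Amount, Branch}; {Amount, OpenDate}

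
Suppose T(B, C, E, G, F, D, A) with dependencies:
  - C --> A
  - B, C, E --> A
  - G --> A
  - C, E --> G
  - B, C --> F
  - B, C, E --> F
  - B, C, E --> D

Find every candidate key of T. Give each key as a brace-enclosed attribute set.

{B, C, E}

{B, C, E} never appear on the right of any FD, so every key must include all of them.
{B, C, E}⁺ = {A, B, C, D, E, F, G} — all of the relation — so {B, C, E} is a candidate key.
No smaller or unrelated set reaches every attribute, so there are no other keys.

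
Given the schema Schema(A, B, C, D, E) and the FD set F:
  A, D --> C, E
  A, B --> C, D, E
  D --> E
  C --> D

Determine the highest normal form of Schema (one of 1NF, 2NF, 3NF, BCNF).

2NF

Candidate key: {A, B}. Prime attributes: {A, B}.
A, D --> C, E breaks BCNF: {A, D}⁺ = {A, C, D, E}, so {A, D} is not a superkey.
Because {C, E} are non-prime and the left side of A, D --> C, E is not a superkey, the relation is not in 3NF.
No non-prime attribute depends on a proper subset of any candidate key, so 2NF holds.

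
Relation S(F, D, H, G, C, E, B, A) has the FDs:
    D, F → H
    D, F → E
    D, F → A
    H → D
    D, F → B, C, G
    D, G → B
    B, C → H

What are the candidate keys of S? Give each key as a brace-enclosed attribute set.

Attributes never on any right-hand side: {F} — every candidate key must contain it.
Closure of {D, F} is {A, B, C, D, E, F, G, H}, the whole schema; {D, F} is a candidate key.
Closure of {F, H} is {A, B, C, D, E, F, G, H}, the whole schema; {F, H} is a candidate key.
Closure of {B, C, F} is {A, B, C, D, E, F, G, H}, the whole schema; {B, C, F} is a candidate key.
No proper subset of any of these is a key, and no other minimal superkey exists.

{B, C, F}, {D, F}, {F, H}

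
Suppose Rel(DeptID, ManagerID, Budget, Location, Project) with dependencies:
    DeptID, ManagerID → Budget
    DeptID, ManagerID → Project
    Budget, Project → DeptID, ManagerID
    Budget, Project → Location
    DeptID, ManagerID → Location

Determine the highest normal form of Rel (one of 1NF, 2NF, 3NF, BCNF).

BCNF

Candidate keys: {Budget, Project}, {DeptID, ManagerID}. Prime attributes: {Budget, DeptID, ManagerID, Project}.
The left-hand side of every FD is a superkey, so BCNF is satisfied.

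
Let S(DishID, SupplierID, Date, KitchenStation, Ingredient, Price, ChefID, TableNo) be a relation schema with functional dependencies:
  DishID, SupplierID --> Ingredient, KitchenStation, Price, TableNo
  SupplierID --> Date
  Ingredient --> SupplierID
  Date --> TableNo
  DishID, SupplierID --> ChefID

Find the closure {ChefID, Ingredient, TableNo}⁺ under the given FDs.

{ChefID, Date, Ingredient, SupplierID, TableNo}

Start with {ChefID, Ingredient, TableNo}.
Ingredient --> SupplierID applies; add {SupplierID} → now {ChefID, Ingredient, SupplierID, TableNo}.
SupplierID --> Date applies; add {Date} → now {ChefID, Date, Ingredient, SupplierID, TableNo}.
No further FD applies.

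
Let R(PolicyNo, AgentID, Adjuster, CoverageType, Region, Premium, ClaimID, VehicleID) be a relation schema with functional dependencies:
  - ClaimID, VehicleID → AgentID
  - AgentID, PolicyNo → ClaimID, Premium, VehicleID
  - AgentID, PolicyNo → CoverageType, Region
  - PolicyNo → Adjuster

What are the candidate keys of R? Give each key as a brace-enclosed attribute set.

{AgentID, PolicyNo}, {ClaimID, PolicyNo, VehicleID}

No FD produces {PolicyNo}, so it must be in every candidate key.
{AgentID, PolicyNo}⁺ = {Adjuster, AgentID, ClaimID, CoverageType, PolicyNo, Premium, Region, VehicleID} — all of the relation — so {AgentID, PolicyNo} is a candidate key.
{ClaimID, PolicyNo, VehicleID}⁺ = {Adjuster, AgentID, ClaimID, CoverageType, PolicyNo, Premium, Region, VehicleID} — all of the relation — so {ClaimID, PolicyNo, VehicleID} is a candidate key.
No proper subset of any of these is a key, and no other minimal superkey exists.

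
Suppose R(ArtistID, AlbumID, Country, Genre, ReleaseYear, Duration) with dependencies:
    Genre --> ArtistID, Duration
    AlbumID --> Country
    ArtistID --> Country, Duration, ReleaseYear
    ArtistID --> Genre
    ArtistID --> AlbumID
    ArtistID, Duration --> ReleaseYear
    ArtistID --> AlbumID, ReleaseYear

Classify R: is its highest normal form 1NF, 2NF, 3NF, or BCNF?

2NF

Candidate keys: {ArtistID}, {Genre}. Prime attributes: {ArtistID, Genre}.
For AlbumID --> Country we have {AlbumID}⁺ = {AlbumID, Country}; {AlbumID} is not a superkey, so BCNF fails.
Because {Country} is non-prime and the left side of AlbumID --> Country is not a superkey, the relation is not in 3NF.
With only single-attribute keys there can be no partial dependency, so 2NF holds.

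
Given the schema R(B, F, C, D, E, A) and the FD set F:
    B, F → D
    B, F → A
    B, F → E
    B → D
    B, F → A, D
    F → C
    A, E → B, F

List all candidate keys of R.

{A, E}, {B, F}

{A, E}⁺ = {A, B, C, D, E, F} — all of the relation — so {A, E} is a candidate key.
{B, F}⁺ = {A, B, C, D, E, F} — all of the relation — so {B, F} is a candidate key.
No proper subset of any of these is a key, and no other minimal superkey exists.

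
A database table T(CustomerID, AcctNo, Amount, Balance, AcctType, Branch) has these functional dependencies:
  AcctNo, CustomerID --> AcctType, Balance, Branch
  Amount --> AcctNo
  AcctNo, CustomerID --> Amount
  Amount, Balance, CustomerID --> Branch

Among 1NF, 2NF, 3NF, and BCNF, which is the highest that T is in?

Candidate keys: {AcctNo, CustomerID}, {Amount, CustomerID}. Prime attributes: {AcctNo, Amount, CustomerID}.
For Amount --> AcctNo we have {Amount}⁺ = {AcctNo, Amount}; {Amount} is not a superkey, so BCNF fails.
Its right-hand attributes {AcctNo} are all prime, as are those of every other non-superkey FD — the relation is in 3NF.

3NF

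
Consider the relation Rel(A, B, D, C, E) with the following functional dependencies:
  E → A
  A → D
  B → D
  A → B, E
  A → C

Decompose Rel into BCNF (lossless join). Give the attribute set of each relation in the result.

Candidate keys of the original relation: {A}, {E}.
In {A, B, C, D, E}, {B} is not a superkey ({B}⁺ restricted to this set is {B, D}), so split on B → D into {B, D} and {A, B, C, E}.
{B, D} is in BCNF.
{A, B, C, E} is in BCNF.

{A, B, C, E}; {B, D}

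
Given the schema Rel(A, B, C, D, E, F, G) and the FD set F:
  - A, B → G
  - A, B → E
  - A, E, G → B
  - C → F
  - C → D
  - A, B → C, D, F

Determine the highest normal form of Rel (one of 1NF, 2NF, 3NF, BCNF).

2NF

Candidate keys: {A, B}, {A, E, G}. Prime attributes: {A, B, E, G}.
C → F breaks BCNF: {C}⁺ = {C, D, F}, so {C} is not a superkey.
Because {F} is non-prime and the left side of C → F is not a superkey, the relation is not in 3NF.
No proper subset of a key has a non-prime attribute in its closure, so there is no partial dependency; 2NF holds.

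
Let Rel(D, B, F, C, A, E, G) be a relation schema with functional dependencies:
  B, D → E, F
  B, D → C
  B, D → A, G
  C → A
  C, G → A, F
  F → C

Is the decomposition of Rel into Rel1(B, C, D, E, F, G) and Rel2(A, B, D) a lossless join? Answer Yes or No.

The shared attributes are {B, D} and {B, D}⁺ = {A, B, C, D, E, F, G}.
This includes all of Rel1, so the common attributes are a superkey of Rel1 — the join is lossless.

Yes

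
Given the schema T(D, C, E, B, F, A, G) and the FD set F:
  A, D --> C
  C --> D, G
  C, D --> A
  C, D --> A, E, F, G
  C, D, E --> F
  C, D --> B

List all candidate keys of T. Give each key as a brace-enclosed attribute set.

{C} is a candidate key since {C}⁺ = {A, B, C, D, E, F, G} covers every attribute.
{A, D} is a candidate key since {A, D}⁺ = {A, B, C, D, E, F, G} covers every attribute.
These are minimal and exhaustive — every other superkey contains one of them.

{A, D}, {C}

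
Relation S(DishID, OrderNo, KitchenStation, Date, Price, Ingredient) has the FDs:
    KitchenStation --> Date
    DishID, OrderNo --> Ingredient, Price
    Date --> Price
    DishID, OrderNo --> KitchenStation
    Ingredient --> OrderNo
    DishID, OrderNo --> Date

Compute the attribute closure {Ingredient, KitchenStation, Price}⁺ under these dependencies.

{Date, Ingredient, KitchenStation, OrderNo, Price}

Start with {Ingredient, KitchenStation, Price}.
KitchenStation --> Date applies; add {Date} → now {Date, Ingredient, KitchenStation, Price}.
Ingredient --> OrderNo applies; add {OrderNo} → now {Date, Ingredient, KitchenStation, OrderNo, Price}.
No further FD applies.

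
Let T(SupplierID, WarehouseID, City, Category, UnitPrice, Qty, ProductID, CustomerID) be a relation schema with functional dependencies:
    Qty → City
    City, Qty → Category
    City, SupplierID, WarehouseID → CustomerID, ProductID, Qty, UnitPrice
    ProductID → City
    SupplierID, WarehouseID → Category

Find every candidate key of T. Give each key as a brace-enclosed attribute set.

No FD produces {SupplierID, WarehouseID}, so they must be in every candidate key.
{City, SupplierID, WarehouseID}⁺ = {Category, City, CustomerID, ProductID, Qty, SupplierID, UnitPrice, WarehouseID} — all of the relation — so {City, SupplierID, WarehouseID} is a candidate key.
{ProductID, SupplierID, WarehouseID}⁺ = {Category, City, CustomerID, ProductID, Qty, SupplierID, UnitPrice, WarehouseID} — all of the relation — so {ProductID, SupplierID, WarehouseID} is a candidate key.
{Qty, SupplierID, WarehouseID}⁺ = {Category, City, CustomerID, ProductID, Qty, SupplierID, UnitPrice, WarehouseID} — all of the relation — so {Qty, SupplierID, WarehouseID} is a candidate key.
No proper subset of any of these is a key, and no other minimal superkey exists.

{City, SupplierID, WarehouseID}, {ProductID, SupplierID, WarehouseID}, {Qty, SupplierID, WarehouseID}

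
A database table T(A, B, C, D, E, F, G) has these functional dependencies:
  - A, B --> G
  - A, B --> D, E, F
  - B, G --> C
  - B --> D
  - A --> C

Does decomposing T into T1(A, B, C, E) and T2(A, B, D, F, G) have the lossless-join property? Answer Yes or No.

Common attributes: {A, B}; their closure is {A, B, C, D, E, F, G}.
Since T1 ⊆ {A, B, C, D, E, F, G}, the intersection is a superkey of T1; the decomposition is lossless.

Yes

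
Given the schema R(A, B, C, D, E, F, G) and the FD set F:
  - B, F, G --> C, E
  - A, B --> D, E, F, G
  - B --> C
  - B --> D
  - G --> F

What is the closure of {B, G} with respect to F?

{B, C, D, E, F, G}

Start with {B, G}.
B --> C applies; add {C} → now {B, C, G}.
B --> D applies; add {D} → now {B, C, D, G}.
G --> F applies; add {F} → now {B, C, D, F, G}.
B, F, G --> C, E applies; add {E} → now {B, C, D, E, F, G}.
No further FD applies.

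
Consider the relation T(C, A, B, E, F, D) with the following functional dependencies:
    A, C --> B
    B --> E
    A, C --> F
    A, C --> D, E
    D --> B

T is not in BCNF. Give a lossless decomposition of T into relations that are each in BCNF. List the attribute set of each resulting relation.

Candidate key of the original relation: {A, C}.
Within {A, B, C, D, E, F}: {B}⁺ ∩ {A, B, C, D, E, F} = {B, E}, not the whole set, so B --> E violates BCNF; decompose into {B, E} and {A, B, C, D, F}.
{B, E} has no BCNF violation.
Within {A, B, C, D, F}: {D}⁺ ∩ {A, B, C, D, F} = {B, D}, not the whole set, so D --> B violates BCNF; decompose into {B, D} and {A, C, D, F}.
{B, D} has no BCNF violation.
{A, C, D, F} has no BCNF violation.

{A, C, D, F}; {B, D}; {B, E}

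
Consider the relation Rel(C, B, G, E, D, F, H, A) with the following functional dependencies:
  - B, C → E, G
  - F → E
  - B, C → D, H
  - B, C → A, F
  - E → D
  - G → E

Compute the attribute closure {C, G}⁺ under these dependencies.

{C, D, E, G}

Start with {C, G}.
G → E applies; add {E} → now {C, E, G}.
E → D applies; add {D} → now {C, D, E, G}.
No further FD applies.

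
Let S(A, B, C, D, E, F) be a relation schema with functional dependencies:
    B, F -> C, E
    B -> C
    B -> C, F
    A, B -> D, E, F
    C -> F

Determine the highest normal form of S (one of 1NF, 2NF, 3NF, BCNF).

1NF

Candidate key: {A, B}. Prime attributes: {A, B}.
For B, F -> C, E we have {B, F}⁺ = {B, C, E, F}; {B, F} is not a superkey, so BCNF fails.
Because {C, E} are non-prime and the left side of B, F -> C, E is not a superkey, the relation is not in 3NF.
Since {B} ⊂ {A, B} and {B}⁺ ⊇ {C, E, F} with {C, E, F} non-prime, there is a partial dependency; 2NF fails.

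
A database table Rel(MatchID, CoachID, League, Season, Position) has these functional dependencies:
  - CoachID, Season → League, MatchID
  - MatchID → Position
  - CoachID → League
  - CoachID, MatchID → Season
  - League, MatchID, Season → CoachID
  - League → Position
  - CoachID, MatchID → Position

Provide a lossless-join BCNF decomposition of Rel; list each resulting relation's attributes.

{CoachID, League}; {CoachID, MatchID, Season}; {MatchID, Position}

Candidate keys of the original relation: {CoachID, MatchID}, {CoachID, Season}, {League, MatchID, Season}.
In {CoachID, League, MatchID, Position, Season}, {MatchID} is not a superkey ({MatchID}⁺ restricted to this set is {MatchID, Position}), so split on MatchID → Position into {MatchID, Position} and {CoachID, League, MatchID, Season}.
{MatchID, Position} has no BCNF violation.
In {CoachID, League, MatchID, Season}, {CoachID} is not a superkey ({CoachID}⁺ restricted to this set is {CoachID, League}), so split on CoachID → League into {CoachID, League} and {CoachID, MatchID, Season}.
{CoachID, League} has no BCNF violation.
{CoachID, MatchID, Season} has no BCNF violation.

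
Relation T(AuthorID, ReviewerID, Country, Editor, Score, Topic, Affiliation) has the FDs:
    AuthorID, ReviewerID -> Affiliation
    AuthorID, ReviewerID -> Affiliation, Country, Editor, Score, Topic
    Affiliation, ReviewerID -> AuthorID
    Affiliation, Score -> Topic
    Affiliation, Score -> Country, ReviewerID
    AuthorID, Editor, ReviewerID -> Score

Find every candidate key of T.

{Affiliation, ReviewerID}, {Affiliation, Score}, {AuthorID, ReviewerID}

Closure of {Affiliation, ReviewerID} is {Affiliation, AuthorID, Country, Editor, ReviewerID, Score, Topic}, the whole schema; {Affiliation, ReviewerID} is a candidate key.
Closure of {Affiliation, Score} is {Affiliation, AuthorID, Country, Editor, ReviewerID, Score, Topic}, the whole schema; {Affiliation, Score} is a candidate key.
Closure of {AuthorID, ReviewerID} is {Affiliation, AuthorID, Country, Editor, ReviewerID, Score, Topic}, the whole schema; {AuthorID, ReviewerID} is a candidate key.
Any other superkey properly contains one of these, so there are no further candidate keys.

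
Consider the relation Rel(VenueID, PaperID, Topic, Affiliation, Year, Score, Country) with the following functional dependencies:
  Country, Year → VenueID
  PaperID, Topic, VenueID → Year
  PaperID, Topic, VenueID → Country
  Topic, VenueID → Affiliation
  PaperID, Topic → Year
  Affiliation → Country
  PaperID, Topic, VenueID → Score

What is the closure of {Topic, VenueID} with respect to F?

{Affiliation, Country, Topic, VenueID}

Start with {Topic, VenueID}.
Topic, VenueID → Affiliation applies; add {Affiliation} → now {Affiliation, Topic, VenueID}.
Affiliation → Country applies; add {Country} → now {Affiliation, Country, Topic, VenueID}.
No further FD applies.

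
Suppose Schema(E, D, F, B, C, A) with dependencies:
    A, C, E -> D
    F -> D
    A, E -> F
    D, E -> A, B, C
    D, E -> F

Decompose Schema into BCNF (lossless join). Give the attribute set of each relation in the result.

Candidate keys of the original relation: {A, E}, {D, E}, {E, F}.
In {A, B, C, D, E, F}, {F} is not a superkey ({F}⁺ restricted to this set is {D, F}), so split on F -> D into {D, F} and {A, B, C, E, F}.
{D, F} has no BCNF violation.
{A, B, C, E, F} has no BCNF violation.

{A, B, C, E, F}; {D, F}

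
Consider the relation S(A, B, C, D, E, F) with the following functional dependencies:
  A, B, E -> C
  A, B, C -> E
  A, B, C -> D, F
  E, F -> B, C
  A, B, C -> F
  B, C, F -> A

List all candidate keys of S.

{A, B, C}, {A, B, E}, {B, C, F}, {E, F}

{E, F}⁺ = {A, B, C, D, E, F}, which is every attribute, so {E, F} is a candidate key.
{A, B, C}⁺ = {A, B, C, D, E, F}, which is every attribute, so {A, B, C} is a candidate key.
{A, B, E}⁺ = {A, B, C, D, E, F}, which is every attribute, so {A, B, E} is a candidate key.
{B, C, F}⁺ = {A, B, C, D, E, F}, which is every attribute, so {B, C, F} is a candidate key.
Any other superkey properly contains one of these, so there are no further candidate keys.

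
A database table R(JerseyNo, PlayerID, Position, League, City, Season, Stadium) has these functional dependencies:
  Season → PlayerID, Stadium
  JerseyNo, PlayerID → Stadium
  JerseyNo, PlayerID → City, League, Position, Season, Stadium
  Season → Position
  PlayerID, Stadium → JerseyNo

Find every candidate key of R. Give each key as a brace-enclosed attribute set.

{JerseyNo, PlayerID}, {PlayerID, Stadium}, {Season}

Closure of {Season} is {City, JerseyNo, League, PlayerID, Position, Season, Stadium}, the whole schema; {Season} is a candidate key.
Closure of {JerseyNo, PlayerID} is {City, JerseyNo, League, PlayerID, Position, Season, Stadium}, the whole schema; {JerseyNo, PlayerID} is a candidate key.
Closure of {PlayerID, Stadium} is {City, JerseyNo, League, PlayerID, Position, Season, Stadium}, the whole schema; {PlayerID, Stadium} is a candidate key.
These are minimal and exhaustive — every other superkey contains one of them.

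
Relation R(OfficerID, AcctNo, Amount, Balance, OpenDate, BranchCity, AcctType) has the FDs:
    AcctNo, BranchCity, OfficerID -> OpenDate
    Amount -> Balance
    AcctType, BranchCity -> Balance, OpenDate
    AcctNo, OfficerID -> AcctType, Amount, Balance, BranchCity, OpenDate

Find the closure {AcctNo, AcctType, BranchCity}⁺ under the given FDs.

{AcctNo, AcctType, Balance, BranchCity, OpenDate}

Start with {AcctNo, AcctType, BranchCity}.
AcctType, BranchCity -> Balance, OpenDate applies; add {Balance, OpenDate} → now {AcctNo, AcctType, Balance, BranchCity, OpenDate}.
No further FD applies.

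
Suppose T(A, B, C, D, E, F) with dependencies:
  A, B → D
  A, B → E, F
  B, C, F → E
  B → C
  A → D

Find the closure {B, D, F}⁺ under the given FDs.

{B, C, D, E, F}

Start with {B, D, F}.
B → C applies; add {C} → now {B, C, D, F}.
B, C, F → E applies; add {E} → now {B, C, D, E, F}.
No further FD applies.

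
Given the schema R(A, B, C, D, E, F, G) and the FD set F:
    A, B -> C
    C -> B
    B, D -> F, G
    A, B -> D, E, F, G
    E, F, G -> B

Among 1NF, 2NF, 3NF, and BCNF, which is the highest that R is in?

Candidate keys: {A, B}, {A, C}, {A, E, F, G}. Prime attributes: {A, B, C, E, F, G}.
C -> B breaks BCNF: {C}⁺ = {B, C}, so {C} is not a superkey.
Its right-hand attributes {B} are all prime, as are those of every other non-superkey FD — the relation is in 3NF.

3NF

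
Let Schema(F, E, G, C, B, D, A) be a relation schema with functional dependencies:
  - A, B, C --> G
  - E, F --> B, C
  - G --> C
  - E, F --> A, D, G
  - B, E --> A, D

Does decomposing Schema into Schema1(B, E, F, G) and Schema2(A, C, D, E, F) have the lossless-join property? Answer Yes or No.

Common attributes: {E, F}; their closure is {A, B, C, D, E, F, G}.
Since Schema1 ⊆ {A, B, C, D, E, F, G}, the intersection is a superkey of Schema1; the decomposition is lossless.

Yes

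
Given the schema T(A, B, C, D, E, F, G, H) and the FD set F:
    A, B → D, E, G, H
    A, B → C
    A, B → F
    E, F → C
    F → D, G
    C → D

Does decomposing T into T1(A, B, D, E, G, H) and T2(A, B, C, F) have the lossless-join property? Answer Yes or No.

Yes

Common attributes: {A, B}; their closure is {A, B, C, D, E, F, G, H}.
Since T1 ⊆ {A, B, C, D, E, F, G, H}, the intersection is a superkey of T1; the decomposition is lossless.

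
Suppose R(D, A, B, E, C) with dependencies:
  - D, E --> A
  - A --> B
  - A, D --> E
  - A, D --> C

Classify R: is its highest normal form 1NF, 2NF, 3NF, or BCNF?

1NF

Candidate keys: {A, D}, {D, E}. Prime attributes: {A, D, E}.
A --> B breaks BCNF: {A}⁺ = {A, B}, so {A} is not a superkey.
A --> B has non-prime {B} on the right and a non-superkey on the left, so 3NF fails.
Since {A} ⊂ {A, D} and {A}⁺ ⊇ {B} with {B} non-prime, there is a partial dependency; 2NF fails.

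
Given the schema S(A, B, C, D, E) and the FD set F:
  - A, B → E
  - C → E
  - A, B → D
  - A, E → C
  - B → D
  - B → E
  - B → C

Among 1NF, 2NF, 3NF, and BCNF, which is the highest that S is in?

1NF

Candidate key: {A, B}. Prime attributes: {A, B}.
For C → E we have {C}⁺ = {C, E}; {C} is not a superkey, so BCNF fails.
Because {E} is non-prime and the left side of C → E is not a superkey, the relation is not in 3NF.
{B} is a proper subset of the key {A, B}, and {B}⁺ contains the non-prime attributes {C, D, E} — a partial dependency, so 2NF is violated.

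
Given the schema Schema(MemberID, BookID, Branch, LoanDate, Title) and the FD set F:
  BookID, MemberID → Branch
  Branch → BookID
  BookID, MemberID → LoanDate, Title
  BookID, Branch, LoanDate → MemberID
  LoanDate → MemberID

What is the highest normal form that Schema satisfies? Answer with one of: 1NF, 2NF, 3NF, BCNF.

3NF

Candidate keys: {BookID, LoanDate}, {BookID, MemberID}, {Branch, LoanDate}, {Branch, MemberID}. Prime attributes: {BookID, Branch, LoanDate, MemberID}.
Branch → BookID breaks BCNF: {Branch}⁺ = {BookID, Branch}, so {Branch} is not a superkey.
But every attribute on its right side ({BookID}) is prime, and the same holds for every other non-superkey FD, so 3NF still holds.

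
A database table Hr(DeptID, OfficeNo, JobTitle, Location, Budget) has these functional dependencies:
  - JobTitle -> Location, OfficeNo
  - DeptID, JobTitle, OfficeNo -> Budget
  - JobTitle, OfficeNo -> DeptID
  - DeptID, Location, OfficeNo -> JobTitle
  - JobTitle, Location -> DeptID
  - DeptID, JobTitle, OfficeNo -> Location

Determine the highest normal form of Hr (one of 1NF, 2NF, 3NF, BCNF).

Candidate keys: {DeptID, Location, OfficeNo}, {JobTitle}. Prime attributes: {DeptID, JobTitle, Location, OfficeNo}.
Every FD has a superkey on the left, so the relation is in BCNF.

BCNF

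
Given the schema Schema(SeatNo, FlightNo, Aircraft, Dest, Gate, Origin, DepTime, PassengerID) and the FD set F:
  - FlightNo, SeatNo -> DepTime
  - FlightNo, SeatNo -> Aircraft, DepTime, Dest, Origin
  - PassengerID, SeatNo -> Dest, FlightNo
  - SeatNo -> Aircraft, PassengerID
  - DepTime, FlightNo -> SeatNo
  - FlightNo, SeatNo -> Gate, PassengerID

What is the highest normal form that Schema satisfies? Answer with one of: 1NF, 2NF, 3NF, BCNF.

Candidate keys: {DepTime, FlightNo}, {SeatNo}. Prime attributes: {DepTime, FlightNo, SeatNo}.
Each dependency's left side is a superkey — BCNF holds.

BCNF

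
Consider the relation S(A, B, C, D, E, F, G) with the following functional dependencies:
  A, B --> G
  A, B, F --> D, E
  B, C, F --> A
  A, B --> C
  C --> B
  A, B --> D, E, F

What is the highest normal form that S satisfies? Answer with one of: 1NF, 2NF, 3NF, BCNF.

Candidate keys: {A, B}, {A, C}, {C, F}. Prime attributes: {A, B, C, F}.
For C --> B we have {C}⁺ = {B, C}; {C} is not a superkey, so BCNF fails.
But every attribute on its right side ({B}) is prime, and the same holds for every other non-superkey FD, so 3NF still holds.

3NF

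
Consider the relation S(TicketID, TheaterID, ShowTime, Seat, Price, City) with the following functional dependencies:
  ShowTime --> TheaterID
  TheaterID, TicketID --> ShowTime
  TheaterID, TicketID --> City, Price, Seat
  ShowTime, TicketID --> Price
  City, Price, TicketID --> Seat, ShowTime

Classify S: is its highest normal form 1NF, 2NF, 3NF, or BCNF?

3NF

Candidate keys: {City, Price, TicketID}, {ShowTime, TicketID}, {TheaterID, TicketID}. Prime attributes: {City, Price, ShowTime, TheaterID, TicketID}.
ShowTime --> TheaterID breaks BCNF: {ShowTime}⁺ = {ShowTime, TheaterID}, so {ShowTime} is not a superkey.
Its right-hand attributes {TheaterID} are all prime, as are those of every other non-superkey FD — the relation is in 3NF.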